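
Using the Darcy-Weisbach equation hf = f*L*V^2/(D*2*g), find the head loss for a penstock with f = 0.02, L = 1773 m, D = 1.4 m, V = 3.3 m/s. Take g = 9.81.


hf = 0.02 * 1773 * 3.3^2 / (1.4 * 2 * 9.81) = 14.0585 m


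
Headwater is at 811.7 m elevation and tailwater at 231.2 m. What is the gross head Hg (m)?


Hg = 811.7 - 231.2 = 580.5000 m


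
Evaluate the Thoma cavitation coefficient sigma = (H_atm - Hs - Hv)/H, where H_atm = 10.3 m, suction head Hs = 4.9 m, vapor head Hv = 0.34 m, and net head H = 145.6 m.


sigma = (10.3 - 4.9 - 0.34) / 145.6 = 0.0348


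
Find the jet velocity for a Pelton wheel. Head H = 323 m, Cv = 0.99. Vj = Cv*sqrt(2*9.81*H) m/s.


Vj = 0.99 * sqrt(2*9.81*323) = 78.8108 m/s


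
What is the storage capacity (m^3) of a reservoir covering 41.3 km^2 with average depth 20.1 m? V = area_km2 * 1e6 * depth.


V = 41.3 * 1e6 * 20.1 = 8.3013e+08 m^3


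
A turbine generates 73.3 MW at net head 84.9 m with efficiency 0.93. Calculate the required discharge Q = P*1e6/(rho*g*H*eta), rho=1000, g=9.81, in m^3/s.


Q = 73.3 * 1e6 / (1000 * 9.81 * 84.9 * 0.93) = 94.6334 m^3/s


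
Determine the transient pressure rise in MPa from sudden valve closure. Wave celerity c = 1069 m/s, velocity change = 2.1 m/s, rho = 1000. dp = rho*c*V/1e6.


dp = 1000 * 1069 * 2.1 / 1e6 = 2.2449 MPa


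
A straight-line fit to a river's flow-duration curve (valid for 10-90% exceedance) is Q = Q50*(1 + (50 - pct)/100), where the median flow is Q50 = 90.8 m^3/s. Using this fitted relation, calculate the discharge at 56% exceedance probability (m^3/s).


Q = 90.8 * (1 + (50 - 56)/100) = 85.3520 m^3/s


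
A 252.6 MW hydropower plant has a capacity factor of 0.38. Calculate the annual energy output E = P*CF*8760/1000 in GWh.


E = 252.6 * 0.38 * 8760 / 1000 = 840.8549 GWh


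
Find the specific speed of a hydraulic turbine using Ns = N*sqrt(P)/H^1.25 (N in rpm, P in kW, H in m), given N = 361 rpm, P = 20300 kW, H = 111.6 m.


Ns = 361 * 20300^0.5 / 111.6^1.25 = 141.7996


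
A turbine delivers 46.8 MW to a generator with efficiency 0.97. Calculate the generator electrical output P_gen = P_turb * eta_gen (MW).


P_gen = 46.8 * 0.97 = 45.3960 MW


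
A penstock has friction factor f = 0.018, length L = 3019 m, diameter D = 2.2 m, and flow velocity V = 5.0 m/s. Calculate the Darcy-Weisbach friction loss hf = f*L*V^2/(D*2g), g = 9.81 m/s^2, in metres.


hf = 0.018 * 3019 * 5.0^2 / (2.2 * 2 * 9.81) = 31.4741 m


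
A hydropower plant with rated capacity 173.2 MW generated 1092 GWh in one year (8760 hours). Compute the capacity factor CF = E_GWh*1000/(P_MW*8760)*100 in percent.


CF = 1092 * 1000 / (173.2 * 8760) * 100 = 71.9732 %


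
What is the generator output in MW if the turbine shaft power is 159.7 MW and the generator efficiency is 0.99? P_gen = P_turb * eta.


P_gen = 159.7 * 0.99 = 158.1030 MW


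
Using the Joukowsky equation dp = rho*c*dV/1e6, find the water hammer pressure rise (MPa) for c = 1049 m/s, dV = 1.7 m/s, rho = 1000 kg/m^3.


dp = 1000 * 1049 * 1.7 / 1e6 = 1.7833 MPa


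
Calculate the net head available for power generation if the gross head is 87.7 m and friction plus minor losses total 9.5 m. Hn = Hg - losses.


Hn = 87.7 - 9.5 = 78.2000 m


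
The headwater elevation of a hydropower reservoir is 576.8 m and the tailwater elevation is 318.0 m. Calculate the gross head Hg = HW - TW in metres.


Hg = 576.8 - 318.0 = 258.8000 m


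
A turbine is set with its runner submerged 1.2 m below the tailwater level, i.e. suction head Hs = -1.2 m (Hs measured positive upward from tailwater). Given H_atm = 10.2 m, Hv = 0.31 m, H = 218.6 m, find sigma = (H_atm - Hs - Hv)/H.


sigma = (10.2 - (-1.2) - 0.31) / 218.6 = 0.0507


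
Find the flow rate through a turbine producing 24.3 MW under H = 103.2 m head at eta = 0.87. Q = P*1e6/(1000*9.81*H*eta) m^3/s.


Q = 24.3 * 1e6 / (1000 * 9.81 * 103.2 * 0.87) = 27.5891 m^3/s


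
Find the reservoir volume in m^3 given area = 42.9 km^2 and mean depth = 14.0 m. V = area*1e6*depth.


V = 42.9 * 1e6 * 14.0 = 6.0060e+08 m^3


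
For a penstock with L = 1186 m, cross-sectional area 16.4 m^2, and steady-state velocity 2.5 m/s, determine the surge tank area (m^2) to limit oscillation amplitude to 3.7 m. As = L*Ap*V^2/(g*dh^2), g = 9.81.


As = 1186 * 16.4 * 2.5^2 / (9.81 * 3.7^2) = 905.1824 m^2


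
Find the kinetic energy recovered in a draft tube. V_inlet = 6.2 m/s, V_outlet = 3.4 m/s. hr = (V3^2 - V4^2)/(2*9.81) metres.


hr = (6.2^2 - 3.4^2) / (2*9.81) = 1.3700 m


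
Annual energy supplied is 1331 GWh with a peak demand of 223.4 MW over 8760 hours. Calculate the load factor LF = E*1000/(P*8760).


LF = 1331 * 1000 / (223.4 * 8760) = 0.6801


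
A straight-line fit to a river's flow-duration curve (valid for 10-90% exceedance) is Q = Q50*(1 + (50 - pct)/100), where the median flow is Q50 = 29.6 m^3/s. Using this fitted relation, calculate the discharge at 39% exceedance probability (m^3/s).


Q = 29.6 * (1 + (50 - 39)/100) = 32.8560 m^3/s


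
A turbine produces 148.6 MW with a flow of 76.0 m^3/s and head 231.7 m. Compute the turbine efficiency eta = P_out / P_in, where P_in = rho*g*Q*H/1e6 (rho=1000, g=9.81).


P_in = 1000 * 9.81 * 76.0 * 231.7 / 1e6 = 172.7463 MW
eta = 148.6 / 172.7463 = 0.8602


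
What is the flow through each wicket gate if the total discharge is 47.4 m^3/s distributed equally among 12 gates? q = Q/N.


q = 47.4 / 12 = 3.9500 m^3/s


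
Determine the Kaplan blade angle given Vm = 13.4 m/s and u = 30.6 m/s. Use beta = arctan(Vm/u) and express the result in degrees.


beta = arctan(13.4 / 30.6) = 23.6490 degrees


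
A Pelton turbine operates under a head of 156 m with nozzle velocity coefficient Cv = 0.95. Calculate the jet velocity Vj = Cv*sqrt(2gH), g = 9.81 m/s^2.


Vj = 0.95 * sqrt(2*9.81*156) = 52.5576 m/s


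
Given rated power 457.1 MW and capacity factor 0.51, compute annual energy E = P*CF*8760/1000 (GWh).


E = 457.1 * 0.51 * 8760 / 1000 = 2042.1400 GWh


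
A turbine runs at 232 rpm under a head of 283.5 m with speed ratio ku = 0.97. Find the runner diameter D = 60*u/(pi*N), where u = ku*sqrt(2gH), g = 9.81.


u = 0.97 * sqrt(2*9.81*283.5) = 72.3432 m/s
D = 60 * 72.3432 / (pi * 232) = 5.9554 m


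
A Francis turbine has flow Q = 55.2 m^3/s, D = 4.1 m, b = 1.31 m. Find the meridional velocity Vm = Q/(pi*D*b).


Vm = 55.2 / (pi * 4.1 * 1.31) = 3.2714 m/s


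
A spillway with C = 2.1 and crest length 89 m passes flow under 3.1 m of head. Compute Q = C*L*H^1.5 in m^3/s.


Q = 2.1 * 89 * 3.1^1.5 = 1020.1214 m^3/s


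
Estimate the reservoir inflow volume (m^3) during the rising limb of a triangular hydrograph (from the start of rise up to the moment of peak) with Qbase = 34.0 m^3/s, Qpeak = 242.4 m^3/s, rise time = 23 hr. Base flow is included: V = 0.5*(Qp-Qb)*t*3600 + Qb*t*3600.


V = 0.5*(242.4 - 34.0)*23*3600 + 34.0*23*3600 = 1.1443e+07 m^3


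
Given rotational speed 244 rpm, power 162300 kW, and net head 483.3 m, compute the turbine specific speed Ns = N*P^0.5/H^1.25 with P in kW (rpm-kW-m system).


Ns = 244 * 162300^0.5 / 483.3^1.25 = 43.3789


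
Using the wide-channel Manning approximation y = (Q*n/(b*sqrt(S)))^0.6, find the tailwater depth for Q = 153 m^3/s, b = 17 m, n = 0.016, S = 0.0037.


y = (153 * 0.016 / (17 * 0.0037^0.5))^0.6 = 1.6771 m


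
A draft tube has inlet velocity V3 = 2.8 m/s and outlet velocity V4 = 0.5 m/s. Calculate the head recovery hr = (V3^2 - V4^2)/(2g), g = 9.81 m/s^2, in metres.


hr = (2.8^2 - 0.5^2) / (2*9.81) = 0.3869 m


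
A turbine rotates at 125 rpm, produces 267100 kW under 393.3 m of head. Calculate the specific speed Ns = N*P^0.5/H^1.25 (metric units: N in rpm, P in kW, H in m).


Ns = 125 * 267100^0.5 / 393.3^1.25 = 36.8843


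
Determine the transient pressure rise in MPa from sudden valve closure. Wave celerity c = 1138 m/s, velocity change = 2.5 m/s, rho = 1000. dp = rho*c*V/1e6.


dp = 1000 * 1138 * 2.5 / 1e6 = 2.8450 MPa


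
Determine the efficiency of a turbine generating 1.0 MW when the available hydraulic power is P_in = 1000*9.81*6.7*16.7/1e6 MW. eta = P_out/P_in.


P_in = 1000 * 9.81 * 6.7 * 16.7 / 1e6 = 1.0976 MW
eta = 1.0 / 1.0976 = 0.9110


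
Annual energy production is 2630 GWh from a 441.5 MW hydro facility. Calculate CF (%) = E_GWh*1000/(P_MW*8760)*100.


CF = 2630 * 1000 / (441.5 * 8760) * 100 = 68.0019 %


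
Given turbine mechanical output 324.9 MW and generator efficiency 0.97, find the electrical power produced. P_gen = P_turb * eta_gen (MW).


P_gen = 324.9 * 0.97 = 315.1530 MW


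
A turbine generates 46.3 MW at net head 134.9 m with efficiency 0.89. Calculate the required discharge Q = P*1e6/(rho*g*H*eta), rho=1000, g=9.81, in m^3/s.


Q = 46.3 * 1e6 / (1000 * 9.81 * 134.9 * 0.89) = 39.3106 m^3/s


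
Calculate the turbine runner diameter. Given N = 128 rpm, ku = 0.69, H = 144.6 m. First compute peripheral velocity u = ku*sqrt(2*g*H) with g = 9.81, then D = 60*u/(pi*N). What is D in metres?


u = 0.69 * sqrt(2*9.81*144.6) = 36.7521 m/s
D = 60 * 36.7521 / (pi * 128) = 5.4837 m


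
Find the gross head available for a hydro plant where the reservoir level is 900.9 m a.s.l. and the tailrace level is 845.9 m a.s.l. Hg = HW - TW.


Hg = 900.9 - 845.9 = 55.0000 m


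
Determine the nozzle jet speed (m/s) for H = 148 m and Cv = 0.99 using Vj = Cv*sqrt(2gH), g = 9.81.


Vj = 0.99 * sqrt(2*9.81*148) = 53.3477 m/s


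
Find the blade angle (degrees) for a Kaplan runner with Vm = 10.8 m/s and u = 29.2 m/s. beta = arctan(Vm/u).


beta = arctan(10.8 / 29.2) = 20.2976 degrees


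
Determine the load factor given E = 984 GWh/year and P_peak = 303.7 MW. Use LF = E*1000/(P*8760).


LF = 984 * 1000 / (303.7 * 8760) = 0.3699


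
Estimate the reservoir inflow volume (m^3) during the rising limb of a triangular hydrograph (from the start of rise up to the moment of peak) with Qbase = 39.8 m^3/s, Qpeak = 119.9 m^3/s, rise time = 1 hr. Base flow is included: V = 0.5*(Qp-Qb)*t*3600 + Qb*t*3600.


V = 0.5*(119.9 - 39.8)*1*3600 + 39.8*1*3600 = 287460.0000 m^3


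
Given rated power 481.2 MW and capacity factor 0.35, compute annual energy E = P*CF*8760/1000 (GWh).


E = 481.2 * 0.35 * 8760 / 1000 = 1475.3592 GWh


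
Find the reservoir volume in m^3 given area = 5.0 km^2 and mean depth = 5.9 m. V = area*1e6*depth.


V = 5.0 * 1e6 * 5.9 = 2.9500e+07 m^3


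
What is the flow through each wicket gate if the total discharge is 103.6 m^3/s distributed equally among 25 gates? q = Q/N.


q = 103.6 / 25 = 4.1440 m^3/s


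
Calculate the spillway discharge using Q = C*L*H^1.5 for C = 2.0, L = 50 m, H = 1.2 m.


Q = 2.0 * 50 * 1.2^1.5 = 131.4534 m^3/s


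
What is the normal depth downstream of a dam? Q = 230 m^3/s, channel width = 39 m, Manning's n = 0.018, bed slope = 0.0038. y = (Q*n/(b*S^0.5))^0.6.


y = (230 * 0.018 / (39 * 0.0038^0.5))^0.6 = 1.3856 m


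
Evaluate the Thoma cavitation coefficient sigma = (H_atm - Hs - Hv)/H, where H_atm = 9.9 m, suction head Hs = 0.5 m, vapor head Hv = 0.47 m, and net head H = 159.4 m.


sigma = (9.9 - 0.5 - 0.47) / 159.4 = 0.0560


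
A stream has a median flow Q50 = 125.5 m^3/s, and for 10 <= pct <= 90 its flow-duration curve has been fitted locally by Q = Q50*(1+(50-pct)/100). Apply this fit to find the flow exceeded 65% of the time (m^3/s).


Q = 125.5 * (1 + (50 - 65)/100) = 106.6750 m^3/s


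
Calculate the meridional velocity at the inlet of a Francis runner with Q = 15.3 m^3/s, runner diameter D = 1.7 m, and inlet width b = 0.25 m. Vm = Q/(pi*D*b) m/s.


Vm = 15.3 / (pi * 1.7 * 0.25) = 11.4592 m/s


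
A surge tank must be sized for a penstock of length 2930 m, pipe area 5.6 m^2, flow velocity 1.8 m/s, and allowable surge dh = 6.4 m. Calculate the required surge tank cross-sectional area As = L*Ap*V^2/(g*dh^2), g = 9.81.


As = 2930 * 5.6 * 1.8^2 / (9.81 * 6.4^2) = 132.3036 m^2


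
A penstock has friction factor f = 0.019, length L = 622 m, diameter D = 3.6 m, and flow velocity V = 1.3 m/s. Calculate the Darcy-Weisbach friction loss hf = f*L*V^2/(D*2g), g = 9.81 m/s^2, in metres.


hf = 0.019 * 622 * 1.3^2 / (3.6 * 2 * 9.81) = 0.2828 m


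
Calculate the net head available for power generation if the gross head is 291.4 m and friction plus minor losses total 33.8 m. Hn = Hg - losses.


Hn = 291.4 - 33.8 = 257.6000 m


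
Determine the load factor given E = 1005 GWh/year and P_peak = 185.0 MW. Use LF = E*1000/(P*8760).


LF = 1005 * 1000 / (185.0 * 8760) = 0.6201


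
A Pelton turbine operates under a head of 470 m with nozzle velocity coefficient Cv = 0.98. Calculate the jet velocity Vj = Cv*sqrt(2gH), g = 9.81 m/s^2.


Vj = 0.98 * sqrt(2*9.81*470) = 94.1076 m/s


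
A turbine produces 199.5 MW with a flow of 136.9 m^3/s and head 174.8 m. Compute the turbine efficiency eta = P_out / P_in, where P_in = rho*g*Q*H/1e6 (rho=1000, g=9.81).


P_in = 1000 * 9.81 * 136.9 * 174.8 / 1e6 = 234.7545 MW
eta = 199.5 / 234.7545 = 0.8498


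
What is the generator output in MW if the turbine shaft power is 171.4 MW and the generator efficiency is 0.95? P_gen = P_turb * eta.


P_gen = 171.4 * 0.95 = 162.8300 MW


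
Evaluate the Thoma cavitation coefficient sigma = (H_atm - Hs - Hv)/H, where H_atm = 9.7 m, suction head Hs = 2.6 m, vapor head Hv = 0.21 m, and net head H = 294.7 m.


sigma = (9.7 - 2.6 - 0.21) / 294.7 = 0.0234


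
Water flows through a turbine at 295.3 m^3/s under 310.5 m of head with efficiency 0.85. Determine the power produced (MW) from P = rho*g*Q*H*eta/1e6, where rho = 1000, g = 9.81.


P = 1000 * 9.81 * 295.3 * 310.5 * 0.85 / 1e6 = 764.5625 MW


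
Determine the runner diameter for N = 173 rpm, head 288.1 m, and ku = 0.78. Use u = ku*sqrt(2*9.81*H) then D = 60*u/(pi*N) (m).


u = 0.78 * sqrt(2*9.81*288.1) = 58.6429 m/s
D = 60 * 58.6429 / (pi * 173) = 6.4740 m


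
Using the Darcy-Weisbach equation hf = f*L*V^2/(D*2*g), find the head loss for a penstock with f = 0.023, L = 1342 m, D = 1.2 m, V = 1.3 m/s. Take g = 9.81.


hf = 0.023 * 1342 * 1.3^2 / (1.2 * 2 * 9.81) = 2.2156 m


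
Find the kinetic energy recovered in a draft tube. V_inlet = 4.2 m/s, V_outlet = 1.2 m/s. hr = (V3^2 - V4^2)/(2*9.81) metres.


hr = (4.2^2 - 1.2^2) / (2*9.81) = 0.8257 m


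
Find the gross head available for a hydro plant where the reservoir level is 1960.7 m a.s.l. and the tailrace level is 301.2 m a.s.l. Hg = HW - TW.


Hg = 1960.7 - 301.2 = 1659.5000 m


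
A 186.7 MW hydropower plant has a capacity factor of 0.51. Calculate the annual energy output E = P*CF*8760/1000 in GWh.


E = 186.7 * 0.51 * 8760 / 1000 = 834.1009 GWh


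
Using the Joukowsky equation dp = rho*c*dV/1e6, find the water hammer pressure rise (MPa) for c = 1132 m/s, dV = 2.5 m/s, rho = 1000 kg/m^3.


dp = 1000 * 1132 * 2.5 / 1e6 = 2.8300 MPa


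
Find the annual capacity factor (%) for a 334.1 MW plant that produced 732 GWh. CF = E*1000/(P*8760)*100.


CF = 732 * 1000 / (334.1 * 8760) * 100 = 25.0110 %


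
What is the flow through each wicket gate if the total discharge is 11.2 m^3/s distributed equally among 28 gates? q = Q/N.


q = 11.2 / 28 = 0.4000 m^3/s


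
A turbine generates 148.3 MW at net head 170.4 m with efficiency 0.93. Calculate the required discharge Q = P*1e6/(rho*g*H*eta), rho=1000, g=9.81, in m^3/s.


Q = 148.3 * 1e6 / (1000 * 9.81 * 170.4 * 0.93) = 95.3937 m^3/s


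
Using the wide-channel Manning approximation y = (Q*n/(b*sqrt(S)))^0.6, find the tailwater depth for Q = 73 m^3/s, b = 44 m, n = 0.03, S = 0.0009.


y = (73 * 0.03 / (44 * 0.0009^0.5))^0.6 = 1.3549 m


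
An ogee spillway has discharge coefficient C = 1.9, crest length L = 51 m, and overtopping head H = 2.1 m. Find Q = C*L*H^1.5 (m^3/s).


Q = 1.9 * 51 * 2.1^1.5 = 294.8850 m^3/s


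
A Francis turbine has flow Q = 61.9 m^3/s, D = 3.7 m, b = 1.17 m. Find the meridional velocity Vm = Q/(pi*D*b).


Vm = 61.9 / (pi * 3.7 * 1.17) = 4.5515 m/s


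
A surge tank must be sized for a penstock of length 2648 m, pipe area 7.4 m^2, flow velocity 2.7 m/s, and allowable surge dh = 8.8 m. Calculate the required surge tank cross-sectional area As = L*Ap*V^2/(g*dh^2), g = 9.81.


As = 2648 * 7.4 * 2.7^2 / (9.81 * 8.8^2) = 188.0368 m^2


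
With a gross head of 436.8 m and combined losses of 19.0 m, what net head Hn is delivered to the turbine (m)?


Hn = 436.8 - 19.0 = 417.8000 m


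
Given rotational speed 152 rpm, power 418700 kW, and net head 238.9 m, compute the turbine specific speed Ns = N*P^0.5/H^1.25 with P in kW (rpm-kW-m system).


Ns = 152 * 418700^0.5 / 238.9^1.25 = 104.7189


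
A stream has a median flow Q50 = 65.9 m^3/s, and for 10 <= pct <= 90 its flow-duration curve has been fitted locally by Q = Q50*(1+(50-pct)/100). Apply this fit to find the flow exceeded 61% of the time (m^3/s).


Q = 65.9 * (1 + (50 - 61)/100) = 58.6510 m^3/s


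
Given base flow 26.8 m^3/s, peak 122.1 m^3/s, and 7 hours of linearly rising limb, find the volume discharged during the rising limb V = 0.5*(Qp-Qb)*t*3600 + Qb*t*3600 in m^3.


V = 0.5*(122.1 - 26.8)*7*3600 + 26.8*7*3600 = 1.8761e+06 m^3


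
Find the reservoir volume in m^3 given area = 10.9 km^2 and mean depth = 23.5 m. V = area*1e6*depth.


V = 10.9 * 1e6 * 23.5 = 2.5615e+08 m^3


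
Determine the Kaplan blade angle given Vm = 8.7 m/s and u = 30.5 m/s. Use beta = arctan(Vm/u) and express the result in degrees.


beta = arctan(8.7 / 30.5) = 15.9206 degrees


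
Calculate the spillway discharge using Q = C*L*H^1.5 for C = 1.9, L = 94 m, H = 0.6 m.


Q = 1.9 * 94 * 0.6^1.5 = 83.0058 m^3/s


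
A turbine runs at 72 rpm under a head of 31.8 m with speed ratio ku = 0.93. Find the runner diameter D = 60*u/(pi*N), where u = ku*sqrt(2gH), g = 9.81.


u = 0.93 * sqrt(2*9.81*31.8) = 23.2298 m/s
D = 60 * 23.2298 / (pi * 72) = 6.1619 m


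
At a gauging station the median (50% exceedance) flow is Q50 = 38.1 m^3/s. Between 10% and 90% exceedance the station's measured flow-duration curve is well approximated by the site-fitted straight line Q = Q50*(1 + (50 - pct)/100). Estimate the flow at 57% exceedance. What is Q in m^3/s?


Q = 38.1 * (1 + (50 - 57)/100) = 35.4330 m^3/s


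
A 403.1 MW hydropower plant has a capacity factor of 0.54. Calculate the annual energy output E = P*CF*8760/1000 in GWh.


E = 403.1 * 0.54 * 8760 / 1000 = 1906.8242 GWh


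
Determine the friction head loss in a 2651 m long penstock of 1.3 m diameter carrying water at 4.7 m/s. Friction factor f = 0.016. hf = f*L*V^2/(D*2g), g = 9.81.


hf = 0.016 * 2651 * 4.7^2 / (1.3 * 2 * 9.81) = 36.7353 m


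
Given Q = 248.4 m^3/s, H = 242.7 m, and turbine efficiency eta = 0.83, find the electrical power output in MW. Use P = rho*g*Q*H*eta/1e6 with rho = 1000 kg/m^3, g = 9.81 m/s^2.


P = 1000 * 9.81 * 248.4 * 242.7 * 0.83 / 1e6 = 490.8722 MW


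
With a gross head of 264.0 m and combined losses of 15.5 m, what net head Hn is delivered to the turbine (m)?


Hn = 264.0 - 15.5 = 248.5000 m


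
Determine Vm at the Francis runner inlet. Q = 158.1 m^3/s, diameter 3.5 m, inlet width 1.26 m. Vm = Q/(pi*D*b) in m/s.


Vm = 158.1 / (pi * 3.5 * 1.26) = 11.4115 m/s


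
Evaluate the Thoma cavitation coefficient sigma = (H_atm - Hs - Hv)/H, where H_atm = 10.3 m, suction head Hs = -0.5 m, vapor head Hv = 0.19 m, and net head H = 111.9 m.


sigma = (10.3 - (-0.5) - 0.19) / 111.9 = 0.0948


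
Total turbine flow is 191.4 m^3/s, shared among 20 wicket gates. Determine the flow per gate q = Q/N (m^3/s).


q = 191.4 / 20 = 9.5700 m^3/s


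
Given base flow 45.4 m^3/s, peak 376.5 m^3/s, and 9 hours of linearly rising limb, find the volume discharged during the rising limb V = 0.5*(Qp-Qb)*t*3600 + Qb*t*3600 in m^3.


V = 0.5*(376.5 - 45.4)*9*3600 + 45.4*9*3600 = 6.8348e+06 m^3


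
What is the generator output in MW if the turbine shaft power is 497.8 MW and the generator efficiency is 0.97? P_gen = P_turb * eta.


P_gen = 497.8 * 0.97 = 482.8660 MW


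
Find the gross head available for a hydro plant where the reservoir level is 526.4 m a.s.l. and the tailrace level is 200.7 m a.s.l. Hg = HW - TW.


Hg = 526.4 - 200.7 = 325.7000 m


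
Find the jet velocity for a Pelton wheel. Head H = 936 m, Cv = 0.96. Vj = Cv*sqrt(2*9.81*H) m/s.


Vj = 0.96 * sqrt(2*9.81*936) = 130.0944 m/s


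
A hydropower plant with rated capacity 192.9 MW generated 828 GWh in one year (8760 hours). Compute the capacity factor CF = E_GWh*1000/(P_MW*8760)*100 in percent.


CF = 828 * 1000 / (192.9 * 8760) * 100 = 48.9998 %


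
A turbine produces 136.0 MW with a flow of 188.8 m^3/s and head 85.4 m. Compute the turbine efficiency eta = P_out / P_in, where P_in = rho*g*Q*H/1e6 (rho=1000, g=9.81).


P_in = 1000 * 9.81 * 188.8 * 85.4 / 1e6 = 158.1717 MW
eta = 136.0 / 158.1717 = 0.8598


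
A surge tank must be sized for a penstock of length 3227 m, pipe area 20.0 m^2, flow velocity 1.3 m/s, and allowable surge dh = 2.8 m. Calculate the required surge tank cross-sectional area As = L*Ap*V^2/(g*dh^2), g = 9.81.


As = 3227 * 20.0 * 1.3^2 / (9.81 * 2.8^2) = 1418.1775 m^2


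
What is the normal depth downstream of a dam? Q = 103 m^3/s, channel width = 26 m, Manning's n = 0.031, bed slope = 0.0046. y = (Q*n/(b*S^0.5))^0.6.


y = (103 * 0.031 / (26 * 0.0046^0.5))^0.6 = 1.4279 m


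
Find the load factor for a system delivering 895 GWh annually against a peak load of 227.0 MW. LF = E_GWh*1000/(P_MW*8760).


LF = 895 * 1000 / (227.0 * 8760) = 0.4501


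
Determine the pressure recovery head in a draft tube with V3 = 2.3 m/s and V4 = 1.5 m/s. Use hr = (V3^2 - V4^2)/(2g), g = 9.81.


hr = (2.3^2 - 1.5^2) / (2*9.81) = 0.1549 m


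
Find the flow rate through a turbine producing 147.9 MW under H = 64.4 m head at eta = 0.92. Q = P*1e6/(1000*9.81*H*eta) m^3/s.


Q = 147.9 * 1e6 / (1000 * 9.81 * 64.4 * 0.92) = 254.4635 m^3/s


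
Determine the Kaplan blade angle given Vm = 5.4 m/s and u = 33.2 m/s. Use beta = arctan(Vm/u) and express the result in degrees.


beta = arctan(5.4 / 33.2) = 9.2383 degrees


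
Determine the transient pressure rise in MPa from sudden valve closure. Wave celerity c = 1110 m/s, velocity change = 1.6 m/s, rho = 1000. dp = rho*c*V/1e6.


dp = 1000 * 1110 * 1.6 / 1e6 = 1.7760 MPa


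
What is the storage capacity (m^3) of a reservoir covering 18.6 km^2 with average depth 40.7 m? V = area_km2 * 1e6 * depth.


V = 18.6 * 1e6 * 40.7 = 7.5702e+08 m^3


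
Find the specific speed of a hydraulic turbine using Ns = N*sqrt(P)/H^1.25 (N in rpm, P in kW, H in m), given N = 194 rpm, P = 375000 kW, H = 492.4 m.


Ns = 194 * 375000^0.5 / 492.4^1.25 = 51.2177


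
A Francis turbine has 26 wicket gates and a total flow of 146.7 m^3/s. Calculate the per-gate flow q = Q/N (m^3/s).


q = 146.7 / 26 = 5.6423 m^3/s


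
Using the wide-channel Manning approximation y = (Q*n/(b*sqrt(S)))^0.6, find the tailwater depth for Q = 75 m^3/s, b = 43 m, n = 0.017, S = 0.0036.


y = (75 * 0.017 / (43 * 0.0036^0.5))^0.6 = 0.6551 m


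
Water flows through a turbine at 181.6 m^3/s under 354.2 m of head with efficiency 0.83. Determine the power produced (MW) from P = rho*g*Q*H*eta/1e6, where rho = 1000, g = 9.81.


P = 1000 * 9.81 * 181.6 * 354.2 * 0.83 / 1e6 = 523.7349 MW


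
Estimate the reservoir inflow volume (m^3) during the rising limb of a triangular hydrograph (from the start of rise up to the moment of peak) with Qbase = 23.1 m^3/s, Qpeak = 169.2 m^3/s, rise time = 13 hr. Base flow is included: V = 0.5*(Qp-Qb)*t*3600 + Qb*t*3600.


V = 0.5*(169.2 - 23.1)*13*3600 + 23.1*13*3600 = 4.4998e+06 m^3


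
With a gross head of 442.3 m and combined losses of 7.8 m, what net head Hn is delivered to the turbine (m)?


Hn = 442.3 - 7.8 = 434.5000 m


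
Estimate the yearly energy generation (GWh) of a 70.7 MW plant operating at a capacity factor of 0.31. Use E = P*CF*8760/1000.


E = 70.7 * 0.31 * 8760 / 1000 = 191.9929 GWh


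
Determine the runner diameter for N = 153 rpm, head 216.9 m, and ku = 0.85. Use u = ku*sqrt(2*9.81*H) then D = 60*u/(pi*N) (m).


u = 0.85 * sqrt(2*9.81*216.9) = 55.4496 m/s
D = 60 * 55.4496 / (pi * 153) = 6.9216 m


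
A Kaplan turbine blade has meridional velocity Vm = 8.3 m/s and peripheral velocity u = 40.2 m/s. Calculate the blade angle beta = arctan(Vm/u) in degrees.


beta = arctan(8.3 / 40.2) = 11.6658 degrees


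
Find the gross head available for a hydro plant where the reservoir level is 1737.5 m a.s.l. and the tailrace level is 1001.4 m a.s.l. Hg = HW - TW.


Hg = 1737.5 - 1001.4 = 736.1000 m


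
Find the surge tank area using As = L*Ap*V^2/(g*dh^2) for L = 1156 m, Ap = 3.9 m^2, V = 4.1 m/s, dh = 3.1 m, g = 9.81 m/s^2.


As = 1156 * 3.9 * 4.1^2 / (9.81 * 3.1^2) = 803.8921 m^2


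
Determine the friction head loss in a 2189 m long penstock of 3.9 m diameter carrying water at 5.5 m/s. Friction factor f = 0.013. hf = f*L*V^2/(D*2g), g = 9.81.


hf = 0.013 * 2189 * 5.5^2 / (3.9 * 2 * 9.81) = 11.2500 m


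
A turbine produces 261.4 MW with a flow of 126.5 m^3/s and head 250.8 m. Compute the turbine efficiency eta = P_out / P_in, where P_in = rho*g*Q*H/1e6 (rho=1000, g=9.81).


P_in = 1000 * 9.81 * 126.5 * 250.8 / 1e6 = 311.2340 MW
eta = 261.4 / 311.2340 = 0.8399


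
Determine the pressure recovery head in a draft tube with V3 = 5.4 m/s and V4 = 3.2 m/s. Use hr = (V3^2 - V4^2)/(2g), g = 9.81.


hr = (5.4^2 - 3.2^2) / (2*9.81) = 0.9643 m


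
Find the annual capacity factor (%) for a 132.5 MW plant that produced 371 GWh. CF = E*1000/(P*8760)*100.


CF = 371 * 1000 / (132.5 * 8760) * 100 = 31.9635 %


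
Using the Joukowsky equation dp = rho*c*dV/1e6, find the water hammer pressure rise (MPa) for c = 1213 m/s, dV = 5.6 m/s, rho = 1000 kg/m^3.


dp = 1000 * 1213 * 5.6 / 1e6 = 6.7928 MPa


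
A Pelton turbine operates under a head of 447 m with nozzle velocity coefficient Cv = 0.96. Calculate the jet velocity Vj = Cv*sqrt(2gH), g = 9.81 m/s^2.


Vj = 0.96 * sqrt(2*9.81*447) = 89.9031 m/s


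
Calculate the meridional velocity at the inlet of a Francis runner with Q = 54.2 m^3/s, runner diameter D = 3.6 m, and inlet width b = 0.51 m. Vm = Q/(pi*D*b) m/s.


Vm = 54.2 / (pi * 3.6 * 0.51) = 9.3967 m/s


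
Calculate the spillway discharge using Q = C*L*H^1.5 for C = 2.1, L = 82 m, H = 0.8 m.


Q = 2.1 * 82 * 0.8^1.5 = 123.2163 m^3/s


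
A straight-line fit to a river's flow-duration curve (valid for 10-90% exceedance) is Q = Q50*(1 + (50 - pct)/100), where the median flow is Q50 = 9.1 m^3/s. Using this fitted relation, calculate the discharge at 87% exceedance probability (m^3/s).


Q = 9.1 * (1 + (50 - 87)/100) = 5.7330 m^3/s


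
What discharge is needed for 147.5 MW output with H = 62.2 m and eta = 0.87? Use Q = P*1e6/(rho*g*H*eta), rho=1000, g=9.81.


Q = 147.5 * 1e6 / (1000 * 9.81 * 62.2 * 0.87) = 277.8519 m^3/s


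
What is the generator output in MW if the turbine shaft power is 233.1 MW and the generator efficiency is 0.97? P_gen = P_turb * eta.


P_gen = 233.1 * 0.97 = 226.1070 MW


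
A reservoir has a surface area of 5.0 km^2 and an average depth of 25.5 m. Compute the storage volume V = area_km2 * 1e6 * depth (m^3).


V = 5.0 * 1e6 * 25.5 = 1.2750e+08 m^3


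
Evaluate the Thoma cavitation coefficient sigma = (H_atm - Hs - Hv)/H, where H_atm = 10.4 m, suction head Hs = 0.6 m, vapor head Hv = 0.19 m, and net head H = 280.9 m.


sigma = (10.4 - 0.6 - 0.19) / 280.9 = 0.0342


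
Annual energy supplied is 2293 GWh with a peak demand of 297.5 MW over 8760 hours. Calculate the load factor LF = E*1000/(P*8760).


LF = 2293 * 1000 / (297.5 * 8760) = 0.8799


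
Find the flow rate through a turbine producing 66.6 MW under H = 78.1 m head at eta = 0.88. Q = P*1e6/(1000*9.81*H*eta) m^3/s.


Q = 66.6 * 1e6 / (1000 * 9.81 * 78.1 * 0.88) = 98.7806 m^3/s


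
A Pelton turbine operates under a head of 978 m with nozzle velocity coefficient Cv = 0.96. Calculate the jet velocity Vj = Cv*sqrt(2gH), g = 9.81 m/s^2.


Vj = 0.96 * sqrt(2*9.81*978) = 132.9812 m/s


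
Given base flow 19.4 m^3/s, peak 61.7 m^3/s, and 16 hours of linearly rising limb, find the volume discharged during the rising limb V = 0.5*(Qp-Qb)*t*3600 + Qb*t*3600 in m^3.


V = 0.5*(61.7 - 19.4)*16*3600 + 19.4*16*3600 = 2.3357e+06 m^3


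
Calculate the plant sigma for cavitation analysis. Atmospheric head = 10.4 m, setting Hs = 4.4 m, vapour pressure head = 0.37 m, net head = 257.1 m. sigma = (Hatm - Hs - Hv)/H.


sigma = (10.4 - 4.4 - 0.37) / 257.1 = 0.0219


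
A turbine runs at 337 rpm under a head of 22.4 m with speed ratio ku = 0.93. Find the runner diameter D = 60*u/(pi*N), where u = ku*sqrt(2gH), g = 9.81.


u = 0.93 * sqrt(2*9.81*22.4) = 19.4965 m/s
D = 60 * 19.4965 / (pi * 337) = 1.1049 m


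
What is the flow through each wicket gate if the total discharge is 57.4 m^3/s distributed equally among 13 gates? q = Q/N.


q = 57.4 / 13 = 4.4154 m^3/s


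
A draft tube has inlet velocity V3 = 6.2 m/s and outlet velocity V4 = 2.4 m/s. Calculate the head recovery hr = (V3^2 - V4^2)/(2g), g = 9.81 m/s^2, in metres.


hr = (6.2^2 - 2.4^2) / (2*9.81) = 1.6656 m


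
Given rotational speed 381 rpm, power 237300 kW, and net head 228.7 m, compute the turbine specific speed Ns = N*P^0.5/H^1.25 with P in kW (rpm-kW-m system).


Ns = 381 * 237300^0.5 / 228.7^1.25 = 208.6850


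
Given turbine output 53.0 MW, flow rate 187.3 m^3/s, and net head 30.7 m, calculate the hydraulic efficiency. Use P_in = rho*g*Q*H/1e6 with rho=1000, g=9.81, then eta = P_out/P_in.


P_in = 1000 * 9.81 * 187.3 * 30.7 / 1e6 = 56.4086 MW
eta = 53.0 / 56.4086 = 0.9396


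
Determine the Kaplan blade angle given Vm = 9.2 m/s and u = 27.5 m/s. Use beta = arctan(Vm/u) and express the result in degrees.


beta = arctan(9.2 / 27.5) = 18.4974 degrees


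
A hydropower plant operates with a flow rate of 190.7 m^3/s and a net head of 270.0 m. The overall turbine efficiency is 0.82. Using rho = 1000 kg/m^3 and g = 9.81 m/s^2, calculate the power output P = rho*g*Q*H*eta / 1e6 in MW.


P = 1000 * 9.81 * 190.7 * 270.0 * 0.82 / 1e6 = 414.1878 MW


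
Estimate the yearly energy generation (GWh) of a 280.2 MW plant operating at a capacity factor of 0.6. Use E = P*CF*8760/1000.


E = 280.2 * 0.6 * 8760 / 1000 = 1472.7312 GWh


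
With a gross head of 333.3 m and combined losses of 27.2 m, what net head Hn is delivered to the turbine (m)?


Hn = 333.3 - 27.2 = 306.1000 m


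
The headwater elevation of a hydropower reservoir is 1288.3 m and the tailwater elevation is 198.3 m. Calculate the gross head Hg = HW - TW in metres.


Hg = 1288.3 - 198.3 = 1090.0000 m


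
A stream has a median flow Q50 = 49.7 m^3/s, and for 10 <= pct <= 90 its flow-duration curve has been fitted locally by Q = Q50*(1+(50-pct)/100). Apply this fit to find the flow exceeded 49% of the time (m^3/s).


Q = 49.7 * (1 + (50 - 49)/100) = 50.1970 m^3/s


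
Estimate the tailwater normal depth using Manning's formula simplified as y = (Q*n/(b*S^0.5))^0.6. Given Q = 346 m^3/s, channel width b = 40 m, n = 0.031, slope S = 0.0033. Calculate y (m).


y = (346 * 0.031 / (40 * 0.0033^0.5))^0.6 = 2.5204 m


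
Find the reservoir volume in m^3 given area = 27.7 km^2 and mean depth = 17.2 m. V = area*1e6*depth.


V = 27.7 * 1e6 * 17.2 = 4.7644e+08 m^3


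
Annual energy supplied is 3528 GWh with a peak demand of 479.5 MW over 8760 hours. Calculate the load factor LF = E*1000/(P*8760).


LF = 3528 * 1000 / (479.5 * 8760) = 0.8399


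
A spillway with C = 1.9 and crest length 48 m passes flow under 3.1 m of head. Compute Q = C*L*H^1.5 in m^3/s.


Q = 1.9 * 48 * 3.1^1.5 = 497.7799 m^3/s


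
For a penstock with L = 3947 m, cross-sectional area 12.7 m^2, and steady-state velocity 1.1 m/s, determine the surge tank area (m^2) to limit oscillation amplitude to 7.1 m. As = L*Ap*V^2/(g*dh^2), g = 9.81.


As = 3947 * 12.7 * 1.1^2 / (9.81 * 7.1^2) = 122.6508 m^2


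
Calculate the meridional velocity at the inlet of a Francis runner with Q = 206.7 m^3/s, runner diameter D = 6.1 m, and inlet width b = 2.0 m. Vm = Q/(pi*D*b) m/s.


Vm = 206.7 / (pi * 6.1 * 2.0) = 5.3930 m/s


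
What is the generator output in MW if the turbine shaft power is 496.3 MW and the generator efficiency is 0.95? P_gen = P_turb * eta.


P_gen = 496.3 * 0.95 = 471.4850 MW


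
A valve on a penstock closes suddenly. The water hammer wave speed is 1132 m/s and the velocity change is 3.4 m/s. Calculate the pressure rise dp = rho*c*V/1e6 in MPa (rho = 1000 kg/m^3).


dp = 1000 * 1132 * 3.4 / 1e6 = 3.8488 MPa


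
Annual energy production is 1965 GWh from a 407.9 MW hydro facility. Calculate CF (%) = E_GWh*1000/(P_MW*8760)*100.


CF = 1965 * 1000 / (407.9 * 8760) * 100 = 54.9927 %


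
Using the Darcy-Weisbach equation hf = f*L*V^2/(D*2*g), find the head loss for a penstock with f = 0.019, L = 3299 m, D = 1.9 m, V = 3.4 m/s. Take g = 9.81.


hf = 0.019 * 3299 * 3.4^2 / (1.9 * 2 * 9.81) = 19.4375 m


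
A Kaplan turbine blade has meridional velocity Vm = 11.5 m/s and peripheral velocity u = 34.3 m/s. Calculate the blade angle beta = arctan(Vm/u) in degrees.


beta = arctan(11.5 / 34.3) = 18.5351 degrees


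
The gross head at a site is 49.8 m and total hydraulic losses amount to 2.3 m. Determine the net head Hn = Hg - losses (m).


Hn = 49.8 - 2.3 = 47.5000 m


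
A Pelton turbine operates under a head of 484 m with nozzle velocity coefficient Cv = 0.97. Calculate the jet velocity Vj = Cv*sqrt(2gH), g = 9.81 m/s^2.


Vj = 0.97 * sqrt(2*9.81*484) = 94.5244 m/s


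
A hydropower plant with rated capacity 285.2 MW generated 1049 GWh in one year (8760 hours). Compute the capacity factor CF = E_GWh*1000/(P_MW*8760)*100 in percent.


CF = 1049 * 1000 / (285.2 * 8760) * 100 = 41.9877 %


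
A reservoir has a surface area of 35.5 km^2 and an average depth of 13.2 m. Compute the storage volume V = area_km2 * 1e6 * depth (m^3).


V = 35.5 * 1e6 * 13.2 = 4.6860e+08 m^3


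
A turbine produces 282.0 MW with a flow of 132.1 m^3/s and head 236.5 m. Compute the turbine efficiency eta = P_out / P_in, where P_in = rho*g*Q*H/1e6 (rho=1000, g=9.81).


P_in = 1000 * 9.81 * 132.1 * 236.5 / 1e6 = 306.4806 MW
eta = 282.0 / 306.4806 = 0.9201


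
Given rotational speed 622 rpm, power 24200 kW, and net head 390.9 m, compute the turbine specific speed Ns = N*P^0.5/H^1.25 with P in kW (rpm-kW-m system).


Ns = 622 * 24200^0.5 / 390.9^1.25 = 55.6693


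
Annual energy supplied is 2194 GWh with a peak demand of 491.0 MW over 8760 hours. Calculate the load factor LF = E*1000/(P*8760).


LF = 2194 * 1000 / (491.0 * 8760) = 0.5101


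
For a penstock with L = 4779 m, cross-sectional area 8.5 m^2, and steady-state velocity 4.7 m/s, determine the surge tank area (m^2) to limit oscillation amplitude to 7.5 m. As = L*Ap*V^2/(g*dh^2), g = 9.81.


As = 4779 * 8.5 * 4.7^2 / (9.81 * 7.5^2) = 1626.1483 m^2


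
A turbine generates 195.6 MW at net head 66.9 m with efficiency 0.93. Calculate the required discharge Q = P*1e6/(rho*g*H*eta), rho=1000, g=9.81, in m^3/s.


Q = 195.6 * 1e6 / (1000 * 9.81 * 66.9 * 0.93) = 320.4725 m^3/s


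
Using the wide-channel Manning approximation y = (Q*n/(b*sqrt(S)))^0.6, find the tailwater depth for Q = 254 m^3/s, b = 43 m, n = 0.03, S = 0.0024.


y = (254 * 0.03 / (43 * 0.0024^0.5))^0.6 = 2.1629 m


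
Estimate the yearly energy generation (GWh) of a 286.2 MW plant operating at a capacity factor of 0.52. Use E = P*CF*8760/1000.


E = 286.2 * 0.52 * 8760 / 1000 = 1303.6982 GWh


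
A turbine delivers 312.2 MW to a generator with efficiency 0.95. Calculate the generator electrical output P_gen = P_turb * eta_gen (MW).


P_gen = 312.2 * 0.95 = 296.5900 MW


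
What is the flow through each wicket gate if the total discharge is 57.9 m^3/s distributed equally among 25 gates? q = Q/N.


q = 57.9 / 25 = 2.3160 m^3/s


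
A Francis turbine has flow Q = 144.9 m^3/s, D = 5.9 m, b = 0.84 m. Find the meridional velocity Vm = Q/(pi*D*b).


Vm = 144.9 / (pi * 5.9 * 0.84) = 9.3065 m/s


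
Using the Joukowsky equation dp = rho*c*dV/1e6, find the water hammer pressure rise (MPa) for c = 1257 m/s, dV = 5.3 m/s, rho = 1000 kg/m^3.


dp = 1000 * 1257 * 5.3 / 1e6 = 6.6621 MPa


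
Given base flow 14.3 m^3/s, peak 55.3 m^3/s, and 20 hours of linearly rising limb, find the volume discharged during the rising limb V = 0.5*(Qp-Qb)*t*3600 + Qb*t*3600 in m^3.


V = 0.5*(55.3 - 14.3)*20*3600 + 14.3*20*3600 = 2.5056e+06 m^3


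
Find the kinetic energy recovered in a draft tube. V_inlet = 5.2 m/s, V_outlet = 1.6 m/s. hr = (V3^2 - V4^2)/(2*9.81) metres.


hr = (5.2^2 - 1.6^2) / (2*9.81) = 1.2477 m


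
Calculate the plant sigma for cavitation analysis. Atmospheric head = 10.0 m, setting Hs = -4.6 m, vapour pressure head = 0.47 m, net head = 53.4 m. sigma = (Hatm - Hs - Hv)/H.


sigma = (10.0 - (-4.6) - 0.47) / 53.4 = 0.2646


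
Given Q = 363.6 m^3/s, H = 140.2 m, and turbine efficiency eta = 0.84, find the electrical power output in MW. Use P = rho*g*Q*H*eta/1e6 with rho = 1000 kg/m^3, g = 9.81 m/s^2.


P = 1000 * 9.81 * 363.6 * 140.2 * 0.84 / 1e6 = 420.0686 MW


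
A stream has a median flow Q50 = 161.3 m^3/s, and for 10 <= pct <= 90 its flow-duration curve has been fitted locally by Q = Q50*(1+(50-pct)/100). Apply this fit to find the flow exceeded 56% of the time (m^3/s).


Q = 161.3 * (1 + (50 - 56)/100) = 151.6220 m^3/s


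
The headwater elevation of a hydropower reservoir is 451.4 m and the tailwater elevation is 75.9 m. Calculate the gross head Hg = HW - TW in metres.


Hg = 451.4 - 75.9 = 375.5000 m


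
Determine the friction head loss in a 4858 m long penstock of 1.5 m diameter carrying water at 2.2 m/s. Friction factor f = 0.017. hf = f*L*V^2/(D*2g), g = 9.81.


hf = 0.017 * 4858 * 2.2^2 / (1.5 * 2 * 9.81) = 13.5819 m


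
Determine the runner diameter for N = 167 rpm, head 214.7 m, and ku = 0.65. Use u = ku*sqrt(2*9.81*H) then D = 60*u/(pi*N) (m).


u = 0.65 * sqrt(2*9.81*214.7) = 42.1870 m/s
D = 60 * 42.1870 / (pi * 167) = 4.8246 m


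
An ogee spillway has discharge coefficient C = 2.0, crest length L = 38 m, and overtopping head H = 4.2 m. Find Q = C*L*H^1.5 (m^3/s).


Q = 2.0 * 38 * 4.2^1.5 = 654.1653 m^3/s


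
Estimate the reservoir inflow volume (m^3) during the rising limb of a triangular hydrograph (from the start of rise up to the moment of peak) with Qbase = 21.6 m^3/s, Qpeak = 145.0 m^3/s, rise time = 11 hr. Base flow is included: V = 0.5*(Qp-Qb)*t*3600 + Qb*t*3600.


V = 0.5*(145.0 - 21.6)*11*3600 + 21.6*11*3600 = 3.2987e+06 m^3


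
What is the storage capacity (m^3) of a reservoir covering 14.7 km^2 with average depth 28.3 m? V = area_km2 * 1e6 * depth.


V = 14.7 * 1e6 * 28.3 = 4.1601e+08 m^3


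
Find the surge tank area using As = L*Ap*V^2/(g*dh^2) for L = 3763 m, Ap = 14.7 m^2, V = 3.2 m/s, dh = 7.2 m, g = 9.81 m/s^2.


As = 3763 * 14.7 * 3.2^2 / (9.81 * 7.2^2) = 1113.8264 m^2


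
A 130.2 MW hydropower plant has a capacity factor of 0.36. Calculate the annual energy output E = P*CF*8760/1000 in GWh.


E = 130.2 * 0.36 * 8760 / 1000 = 410.5987 GWh


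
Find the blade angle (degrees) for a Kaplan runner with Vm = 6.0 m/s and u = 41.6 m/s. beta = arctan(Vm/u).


beta = arctan(6.0 / 41.6) = 8.2072 degrees
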